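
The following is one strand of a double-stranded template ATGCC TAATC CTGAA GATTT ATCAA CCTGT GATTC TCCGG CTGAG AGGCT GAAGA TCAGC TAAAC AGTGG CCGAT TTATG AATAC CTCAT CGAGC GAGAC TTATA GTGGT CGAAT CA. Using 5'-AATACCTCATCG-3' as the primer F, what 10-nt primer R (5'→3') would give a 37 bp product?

5'-TGATTCGACC-3'

The forward primer binds at positions 81–92, so a 37 bp product ends at position 81 + 37 − 1 = 117.
The reverse primer anneals to the top strand over positions 108–117, i.e. to GGTCGAATCA.
Its sequence written 5'→3' is the reverse complement: TGATTCGACC.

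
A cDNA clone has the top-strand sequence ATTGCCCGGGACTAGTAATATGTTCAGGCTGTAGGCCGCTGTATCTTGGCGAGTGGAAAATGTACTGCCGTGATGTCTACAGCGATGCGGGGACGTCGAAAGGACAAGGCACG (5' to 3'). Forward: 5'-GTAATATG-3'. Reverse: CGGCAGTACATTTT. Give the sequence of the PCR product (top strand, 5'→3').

5'-GTAATATGTTCAGGCTGTAGGCCGCTGTATCTTGGCGAGTGGAAAATGTACTGCCG-3'

Scanning the template, GTAATATG occurs at positions 15–22; this primer anneals to the bottom strand there with its 3' end pointing downstream.
Taking the reverse complement of CGGCAGTACATTTT gives AAAATGTACTGCCG, found at positions 57–70 on the template; the primer anneals here to the top strand with its 3' end pointing upstream.
The product is the template from position 15 through 70 (56 bp).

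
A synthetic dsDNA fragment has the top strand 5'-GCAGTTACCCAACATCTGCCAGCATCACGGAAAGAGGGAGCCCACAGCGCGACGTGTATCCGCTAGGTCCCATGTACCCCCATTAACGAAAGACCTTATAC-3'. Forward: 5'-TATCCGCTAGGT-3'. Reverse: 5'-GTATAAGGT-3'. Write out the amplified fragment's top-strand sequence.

Forward primer TATCCGCTAGGT is found on the top strand at positions 57–68.
Reverse complement of the reverse primer: ACCTTATAC. This occurs on the top strand at positions 93–101.
The product is the template from position 57 through 101 (45 bp).

5'-TATCCGCTAGGTCCCATGTACCCCCATTAACGAAAGACCTTATAC-3'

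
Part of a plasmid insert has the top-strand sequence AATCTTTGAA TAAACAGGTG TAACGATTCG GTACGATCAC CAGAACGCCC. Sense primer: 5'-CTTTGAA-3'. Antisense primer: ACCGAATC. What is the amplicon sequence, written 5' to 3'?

5'-CTTTGAATAAACAGGTGTAACGATTCGGT-3'

Forward primer CTTTGAA is found on the top strand at positions 4–10.
The reverse primer's reverse complement is GATTCGGT, which matches the template at positions 25–32.
The product is the template from position 4 through 32 (29 bp).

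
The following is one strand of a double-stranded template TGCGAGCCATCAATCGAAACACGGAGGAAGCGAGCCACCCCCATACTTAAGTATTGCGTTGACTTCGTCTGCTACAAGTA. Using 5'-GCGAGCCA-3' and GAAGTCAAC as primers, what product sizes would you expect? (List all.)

The forward primer GCGAGCCA matches the top strand at positions 2–9, 30–37.
The reverse primer's reverse complement is GTTGACTTC, matching at positions 58–66.
Each forward site pairs with the reverse site to give a product ending at position 66: sizes 65, 37 bp.

65 bp, 37 bp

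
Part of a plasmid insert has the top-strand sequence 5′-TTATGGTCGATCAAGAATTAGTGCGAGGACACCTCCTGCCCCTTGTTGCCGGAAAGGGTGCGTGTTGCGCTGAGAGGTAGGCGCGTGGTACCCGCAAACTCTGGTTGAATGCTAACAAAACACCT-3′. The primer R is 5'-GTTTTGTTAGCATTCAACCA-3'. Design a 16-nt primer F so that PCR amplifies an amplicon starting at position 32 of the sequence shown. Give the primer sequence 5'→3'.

5'-CCTCCTGCCCCTTGTT-3'

The reverse primer's reverse complement TGGTTGAATGCTAACAAAAC matches the template at positions 102–121; the product starts at position 32.
The forward primer is identical to the top strand over positions 32–47: CCTCCTGCCCCTTGTT.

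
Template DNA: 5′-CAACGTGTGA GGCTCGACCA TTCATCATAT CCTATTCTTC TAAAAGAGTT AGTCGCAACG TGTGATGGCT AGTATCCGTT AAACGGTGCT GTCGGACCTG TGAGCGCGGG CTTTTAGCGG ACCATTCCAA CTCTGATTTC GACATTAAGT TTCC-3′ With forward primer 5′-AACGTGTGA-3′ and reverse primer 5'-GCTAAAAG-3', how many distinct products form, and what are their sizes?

Two products: 117 bp, 62 bp

The forward primer AACGTGTGA matches the top strand at positions 2–10, 57–65.
The reverse primer's reverse complement is CTTTTAGC, matching at positions 111–118.
Each forward site pairs with the reverse site to give a product ending at position 118: sizes 117, 62 bp.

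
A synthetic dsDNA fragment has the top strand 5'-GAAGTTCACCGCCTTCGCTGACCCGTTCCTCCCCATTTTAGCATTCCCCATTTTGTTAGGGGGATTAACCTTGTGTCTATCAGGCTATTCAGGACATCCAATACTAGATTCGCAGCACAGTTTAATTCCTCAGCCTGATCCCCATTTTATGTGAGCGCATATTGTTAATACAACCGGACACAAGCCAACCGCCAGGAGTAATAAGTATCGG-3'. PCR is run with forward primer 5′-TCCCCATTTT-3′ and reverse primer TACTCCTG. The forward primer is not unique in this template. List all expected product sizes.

The forward primer TCCCCATTTT matches the top strand at positions 30–39, 45–54, 139–148.
The reverse primer's reverse complement is CAGGAGTA, matching at positions 193–200.
Each forward site pairs with the reverse site to give a product ending at position 200: sizes 171, 156, 62 bp.

171 bp, 156 bp, 62 bp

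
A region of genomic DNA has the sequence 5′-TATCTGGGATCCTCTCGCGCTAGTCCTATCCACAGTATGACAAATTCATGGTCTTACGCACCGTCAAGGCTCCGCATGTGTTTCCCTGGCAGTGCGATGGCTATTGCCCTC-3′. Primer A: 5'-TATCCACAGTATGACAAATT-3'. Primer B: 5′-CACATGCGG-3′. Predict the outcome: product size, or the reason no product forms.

Yes — a 54 bp product.

Primer A (TATCCACAGTATGACAAATT) matches the top strand at positions 27–46; it acts as a forward primer.
Primer B's reverse complement is CCGCATGTG, matching the top strand at positions 72–80; it acts as a reverse primer.
The 3' ends face each other across positions 27–80, giving a 54 bp product.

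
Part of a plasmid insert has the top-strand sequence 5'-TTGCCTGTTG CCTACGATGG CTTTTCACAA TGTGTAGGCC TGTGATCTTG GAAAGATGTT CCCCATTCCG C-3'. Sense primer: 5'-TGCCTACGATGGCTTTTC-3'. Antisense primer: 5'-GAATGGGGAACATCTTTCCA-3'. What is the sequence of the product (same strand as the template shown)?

5'-TGCCTACGATGGCTTTTCACAATGTGTAGGCCTGTGATCTTGGAAAGATGTTCCCCATTC-3'

The forward primer matches the template at positions 9–26.
The reverse primer's reverse complement is TGGAAAGATGTTCCCCATTC, which matches the template at positions 49–68.
The product is the template from position 9 through 68 (60 bp).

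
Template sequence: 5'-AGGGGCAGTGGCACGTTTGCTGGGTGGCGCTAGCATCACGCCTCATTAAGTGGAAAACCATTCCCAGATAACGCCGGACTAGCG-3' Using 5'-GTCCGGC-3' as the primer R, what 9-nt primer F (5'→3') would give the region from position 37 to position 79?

The reverse primer's reverse complement GCCGGAC matches the template at positions 73–79; the product starts at position 37.
The forward primer is identical to the top strand over positions 37–45: CACGCCTCA.

5'-CACGCCTCA-3'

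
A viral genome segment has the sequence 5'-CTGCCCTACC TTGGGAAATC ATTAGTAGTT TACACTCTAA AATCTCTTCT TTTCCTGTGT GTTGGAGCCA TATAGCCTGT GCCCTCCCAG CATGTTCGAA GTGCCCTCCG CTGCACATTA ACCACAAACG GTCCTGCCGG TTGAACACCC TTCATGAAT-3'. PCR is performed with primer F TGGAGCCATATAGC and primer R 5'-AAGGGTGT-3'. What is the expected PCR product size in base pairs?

90 bp

Scanning the template, TGGAGCCATATAGC occurs at positions 63–76; this primer anneals to the bottom strand there with its 3' end pointing downstream.
The reverse primer's reverse complement is ACACCCTT, which matches the template at positions 145–152.
Product length = (reverse-primer end) − (forward-primer start) + 1 = 152 − 63 + 1 = 90 bp.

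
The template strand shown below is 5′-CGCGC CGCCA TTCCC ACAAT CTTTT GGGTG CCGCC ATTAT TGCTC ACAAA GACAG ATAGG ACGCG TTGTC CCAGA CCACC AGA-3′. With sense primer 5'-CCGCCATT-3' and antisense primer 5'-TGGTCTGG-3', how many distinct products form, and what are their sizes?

The forward primer CCGCCATT matches the top strand at positions 5–12, 31–38.
The reverse primer's reverse complement is CCAGACCA, matching at positions 71–78.
Each forward site pairs with the reverse site to give a product ending at position 78: sizes 74, 48 bp.

Two products: 74 bp, 48 bp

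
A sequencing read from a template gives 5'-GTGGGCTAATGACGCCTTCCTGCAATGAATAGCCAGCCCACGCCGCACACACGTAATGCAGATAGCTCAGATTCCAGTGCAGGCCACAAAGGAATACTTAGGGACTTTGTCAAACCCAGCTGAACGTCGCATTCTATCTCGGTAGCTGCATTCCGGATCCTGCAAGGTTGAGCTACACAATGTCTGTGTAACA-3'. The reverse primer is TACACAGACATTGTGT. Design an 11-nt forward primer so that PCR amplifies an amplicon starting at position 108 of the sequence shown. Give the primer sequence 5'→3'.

5'-TGTCAAACCCA-3'

The reverse primer's reverse complement ACACAATGTCTGTGTA matches the template at positions 175–190; the product starts at position 108.
The forward primer is identical to the top strand over positions 108–118: TGTCAAACCCA.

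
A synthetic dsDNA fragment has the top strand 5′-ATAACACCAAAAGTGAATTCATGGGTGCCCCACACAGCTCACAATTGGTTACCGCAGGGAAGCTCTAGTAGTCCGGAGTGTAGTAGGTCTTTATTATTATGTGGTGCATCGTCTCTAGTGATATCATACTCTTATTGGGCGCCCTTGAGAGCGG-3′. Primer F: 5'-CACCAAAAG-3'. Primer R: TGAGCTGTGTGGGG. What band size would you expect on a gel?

37 bp

The forward primer matches the template at positions 5–13.
Taking the reverse complement of TGAGCTGTGTGGGG gives CCCCACACAGCTCA, found at positions 28–41 on the template; the primer anneals here to the top strand with its 3' end pointing upstream.
Amplicon spans positions 5–41: 37 bp.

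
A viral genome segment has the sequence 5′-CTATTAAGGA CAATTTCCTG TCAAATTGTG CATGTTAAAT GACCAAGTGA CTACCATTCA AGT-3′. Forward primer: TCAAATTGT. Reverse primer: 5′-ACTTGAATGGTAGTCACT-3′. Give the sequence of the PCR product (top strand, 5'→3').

The forward primer matches the template at positions 21–29.
The reverse primer's reverse complement is AGTGACTACCATTCAAGT, which matches the template at positions 46–63.
The product is the template from position 21 through 63 (43 bp).

5'-TCAAATTGTGCATGTTAAATGACCAAGTGACTACCATTCAAGT-3'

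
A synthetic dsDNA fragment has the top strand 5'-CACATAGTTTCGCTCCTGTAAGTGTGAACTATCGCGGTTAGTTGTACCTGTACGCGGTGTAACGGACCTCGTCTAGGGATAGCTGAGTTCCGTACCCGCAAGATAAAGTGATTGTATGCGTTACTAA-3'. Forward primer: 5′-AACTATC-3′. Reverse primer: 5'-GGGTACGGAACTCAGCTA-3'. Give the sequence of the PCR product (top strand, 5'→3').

The forward primer matches the template at positions 27–33.
Reverse complement of the reverse primer: TAGCTGAGTTCCGTACCC. This occurs on the top strand at positions 80–97.
The product is the template from position 27 through 97 (71 bp).

5'-AACTATCGCGGTTAGTTGTACCTGTACGCGGTGTAACGGACCTCGTCTAGGGATAGCTGAGTTCCGTACCC-3'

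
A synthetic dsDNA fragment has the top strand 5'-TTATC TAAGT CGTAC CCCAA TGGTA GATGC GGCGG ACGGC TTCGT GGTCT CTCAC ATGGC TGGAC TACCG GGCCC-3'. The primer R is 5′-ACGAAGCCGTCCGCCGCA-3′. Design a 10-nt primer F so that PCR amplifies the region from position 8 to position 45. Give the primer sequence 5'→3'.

5'-AGTCGTACCC-3'

The reverse primer's reverse complement TGCGGCGGACGGCTTCGT matches the template at positions 28–45; the product starts at position 8.
The forward primer is identical to the top strand over positions 8–17: AGTCGTACCC.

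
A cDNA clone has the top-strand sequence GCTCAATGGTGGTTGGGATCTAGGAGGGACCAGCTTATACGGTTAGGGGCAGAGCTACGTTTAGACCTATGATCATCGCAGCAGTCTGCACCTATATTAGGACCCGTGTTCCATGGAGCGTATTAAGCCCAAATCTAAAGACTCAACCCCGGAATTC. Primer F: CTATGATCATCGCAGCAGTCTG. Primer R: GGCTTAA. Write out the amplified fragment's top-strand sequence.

5'-CTATGATCATCGCAGCAGTCTGCACCTATATTAGGACCCGTGTTCCATGGAGCGTATTAAGCC-3'

Scanning the template, CTATGATCATCGCAGCAGTCTG occurs at positions 67–88; this primer anneals to the bottom strand there with its 3' end pointing downstream.
Taking the reverse complement of GGCTTAA gives TTAAGCC, found at positions 123–129 on the template; the primer anneals here to the top strand with its 3' end pointing upstream.
The product is the template from position 67 through 129 (63 bp).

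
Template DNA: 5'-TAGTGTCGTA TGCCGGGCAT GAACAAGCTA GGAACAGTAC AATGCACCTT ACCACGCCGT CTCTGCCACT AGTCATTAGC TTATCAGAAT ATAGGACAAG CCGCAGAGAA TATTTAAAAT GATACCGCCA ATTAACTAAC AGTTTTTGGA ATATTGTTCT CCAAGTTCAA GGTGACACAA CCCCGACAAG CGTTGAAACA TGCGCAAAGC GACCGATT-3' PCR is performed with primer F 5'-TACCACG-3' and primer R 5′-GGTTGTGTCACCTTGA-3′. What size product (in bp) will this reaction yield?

Forward primer TACCACG is found on the top strand at positions 50–56.
Taking the reverse complement of GGTTGTGTCACCTTGA gives TCAAGGTGACACAACC, found at positions 167–182 on the template; the primer anneals here to the top strand with its 3' end pointing upstream.
The product runs from position 50 to position 182, so its length is 182 − 50 + 1 = 133 bp.

133 bp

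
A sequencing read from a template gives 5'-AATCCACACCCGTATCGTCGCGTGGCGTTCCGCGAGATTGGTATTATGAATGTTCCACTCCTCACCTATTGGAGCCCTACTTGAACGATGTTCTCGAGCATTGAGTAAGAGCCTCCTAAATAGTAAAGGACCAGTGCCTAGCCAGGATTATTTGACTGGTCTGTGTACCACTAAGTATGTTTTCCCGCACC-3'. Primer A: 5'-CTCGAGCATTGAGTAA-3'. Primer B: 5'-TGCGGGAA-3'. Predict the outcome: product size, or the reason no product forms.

Yes — a 97 bp product.

Primer A (CTCGAGCATTGAGTAA) matches the top strand at positions 93–108; it acts as a forward primer.
Primer B's reverse complement is TTCCCGCA, matching the top strand at positions 182–189; it acts as a reverse primer.
The 3' ends face each other across positions 93–189, giving a 97 bp product.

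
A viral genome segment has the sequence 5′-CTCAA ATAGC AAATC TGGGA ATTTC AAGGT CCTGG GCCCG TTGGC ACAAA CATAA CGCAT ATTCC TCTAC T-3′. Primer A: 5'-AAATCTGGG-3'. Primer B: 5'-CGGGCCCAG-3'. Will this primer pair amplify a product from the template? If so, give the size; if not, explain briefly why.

Primer A (AAATCTGGG) matches the top strand at positions 11–19; it acts as a forward primer.
Primer B's reverse complement is CTGGGCCCG, matching the top strand at positions 32–40; it acts as a reverse primer.
The 3' ends face each other across positions 11–40, giving a 30 bp product.

Yes — a 30 bp product.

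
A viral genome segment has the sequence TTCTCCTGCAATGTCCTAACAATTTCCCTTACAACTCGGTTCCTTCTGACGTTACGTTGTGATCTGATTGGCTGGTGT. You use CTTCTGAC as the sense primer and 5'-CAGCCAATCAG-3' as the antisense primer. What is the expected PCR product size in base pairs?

32 bp

Forward primer CTTCTGAC is found on the top strand at positions 43–50.
The reverse primer's reverse complement is CTGATTGGCTG, which matches the template at positions 64–74.
Amplicon spans positions 43–74: 32 bp.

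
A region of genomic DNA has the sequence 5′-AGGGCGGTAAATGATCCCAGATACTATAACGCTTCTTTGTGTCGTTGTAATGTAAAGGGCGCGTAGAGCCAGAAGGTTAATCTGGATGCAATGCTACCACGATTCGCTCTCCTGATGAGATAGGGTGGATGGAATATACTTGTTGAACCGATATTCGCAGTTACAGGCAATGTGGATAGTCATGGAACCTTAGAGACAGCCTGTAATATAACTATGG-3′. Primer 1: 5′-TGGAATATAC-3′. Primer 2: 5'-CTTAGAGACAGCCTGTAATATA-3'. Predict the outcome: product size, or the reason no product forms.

Primer 1 (TGGAATATAC) matches the top strand at positions 130–139 (3' end points downstream).
Primer 2 (CTTAGAGACAGCCTGTAATATA) also matches the top strand directly, at positions 189–210 — its reverse complement TATATTACAGGCTGTCTCTAAG is not present.
Both primers anneal to the bottom strand with 3' ends pointing the same way, so neither can prime synthesis back toward the other.

No product — both primers anneal to the same strand and extend in the same direction.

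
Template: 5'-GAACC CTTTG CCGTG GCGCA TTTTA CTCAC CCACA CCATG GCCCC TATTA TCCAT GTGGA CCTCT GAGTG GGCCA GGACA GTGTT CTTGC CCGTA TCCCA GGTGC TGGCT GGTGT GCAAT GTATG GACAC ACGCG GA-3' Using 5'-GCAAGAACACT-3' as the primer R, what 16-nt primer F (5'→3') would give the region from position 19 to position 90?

The reverse primer's reverse complement AGTGTTCTTGC matches the template at positions 80–90; the product starts at position 19.
The forward primer is identical to the top strand over positions 19–34: CATTTTACTCACCCAC.

5'-CATTTTACTCACCCAC-3'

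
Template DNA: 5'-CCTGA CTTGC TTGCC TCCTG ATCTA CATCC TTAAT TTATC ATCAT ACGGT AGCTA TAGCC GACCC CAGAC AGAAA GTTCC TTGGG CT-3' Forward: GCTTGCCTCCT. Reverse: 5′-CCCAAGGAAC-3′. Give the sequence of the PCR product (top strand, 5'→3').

5'-GCTTGCCTCCTGATCTACATCCTTAATTTATCATCATACGGTAGCTATAGCCGACCCCAGACAGAAAGTTCCTTGGG-3'

Forward primer GCTTGCCTCCT is found on the top strand at positions 9–19.
Taking the reverse complement of CCCAAGGAAC gives GTTCCTTGGG, found at positions 76–85 on the template; the primer anneals here to the top strand with its 3' end pointing upstream.
The product is the template from position 9 through 85 (77 bp).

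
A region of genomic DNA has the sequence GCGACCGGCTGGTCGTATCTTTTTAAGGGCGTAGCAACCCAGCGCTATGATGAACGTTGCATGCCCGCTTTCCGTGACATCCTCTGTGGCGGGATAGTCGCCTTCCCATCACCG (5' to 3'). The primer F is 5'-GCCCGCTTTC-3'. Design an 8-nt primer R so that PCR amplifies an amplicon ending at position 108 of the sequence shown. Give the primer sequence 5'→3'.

5'-TGGGAAGG-3'

The forward primer binds at positions 63–72; the product's 3' end on the top strand is position 108.
The reverse primer anneals to the top strand over positions 101–108, i.e. to CCTTCCCA.
Its sequence written 5'→3' is the reverse complement: TGGGAAGG.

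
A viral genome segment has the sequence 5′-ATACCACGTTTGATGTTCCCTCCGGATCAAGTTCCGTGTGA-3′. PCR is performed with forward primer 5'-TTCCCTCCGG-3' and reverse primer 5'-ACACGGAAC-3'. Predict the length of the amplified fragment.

24 bp

Forward primer TTCCCTCCGG is found on the top strand at positions 16–25.
Taking the reverse complement of ACACGGAAC gives GTTCCGTGT, found at positions 31–39 on the template; the primer anneals here to the top strand with its 3' end pointing upstream.
Product length = (reverse-primer end) − (forward-primer start) + 1 = 39 − 16 + 1 = 24 bp.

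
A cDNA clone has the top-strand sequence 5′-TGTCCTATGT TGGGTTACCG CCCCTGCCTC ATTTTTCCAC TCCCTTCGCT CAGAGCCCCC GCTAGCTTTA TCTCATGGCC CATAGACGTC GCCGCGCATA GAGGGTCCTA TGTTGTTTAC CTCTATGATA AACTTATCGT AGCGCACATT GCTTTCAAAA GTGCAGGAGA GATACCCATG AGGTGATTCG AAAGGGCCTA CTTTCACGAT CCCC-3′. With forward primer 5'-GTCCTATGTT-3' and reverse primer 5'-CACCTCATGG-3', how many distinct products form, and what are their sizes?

Two products: 184 bp, 81 bp

The forward primer GTCCTATGTT matches the top strand at positions 2–11, 105–114.
The reverse primer's reverse complement is CCATGAGGTG, matching at positions 176–185.
Each forward site pairs with the reverse site to give a product ending at position 185: sizes 184, 81 bp.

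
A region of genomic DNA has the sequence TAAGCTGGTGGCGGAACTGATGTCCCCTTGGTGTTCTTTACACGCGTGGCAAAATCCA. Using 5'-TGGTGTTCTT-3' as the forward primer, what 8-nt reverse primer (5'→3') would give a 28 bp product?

5'-GATTTTGC-3'

The forward primer binds at positions 29–38, so a 28 bp product ends at position 29 + 28 − 1 = 56.
The reverse primer anneals to the top strand over positions 49–56, i.e. to GCAAAATC.
Its sequence written 5'→3' is the reverse complement: GATTTTGC.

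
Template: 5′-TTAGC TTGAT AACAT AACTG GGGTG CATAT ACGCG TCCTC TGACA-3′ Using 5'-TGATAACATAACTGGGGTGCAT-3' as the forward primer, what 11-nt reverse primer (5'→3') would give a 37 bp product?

5'-TCAGAGGACGC-3'

The forward primer binds at positions 7–28, so a 37 bp product ends at position 7 + 37 − 1 = 43.
The reverse primer anneals to the top strand over positions 33–43, i.e. to GCGTCCTCTGA.
Its sequence written 5'→3' is the reverse complement: TCAGAGGACGC.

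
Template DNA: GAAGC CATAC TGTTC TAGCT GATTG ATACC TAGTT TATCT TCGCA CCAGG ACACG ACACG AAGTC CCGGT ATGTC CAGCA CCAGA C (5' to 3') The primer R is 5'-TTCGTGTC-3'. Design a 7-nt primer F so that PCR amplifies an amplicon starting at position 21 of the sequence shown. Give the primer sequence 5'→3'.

5'-GATTGAT-3'

The reverse primer's reverse complement GACACGAA matches the template at positions 55–62; the product starts at position 21.
The forward primer is identical to the top strand over positions 21–27: GATTGAT.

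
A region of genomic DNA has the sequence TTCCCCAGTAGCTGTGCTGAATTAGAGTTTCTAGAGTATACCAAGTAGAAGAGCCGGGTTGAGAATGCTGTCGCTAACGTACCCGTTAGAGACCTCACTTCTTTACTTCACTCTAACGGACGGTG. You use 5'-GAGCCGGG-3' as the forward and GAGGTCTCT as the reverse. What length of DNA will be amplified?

Forward primer GAGCCGGG is found on the top strand at positions 51–58.
Reverse complement of the reverse primer: AGAGACCTC. This occurs on the top strand at positions 88–96.
Product length = (reverse-primer end) − (forward-primer start) + 1 = 96 − 51 + 1 = 46 bp.

46 bp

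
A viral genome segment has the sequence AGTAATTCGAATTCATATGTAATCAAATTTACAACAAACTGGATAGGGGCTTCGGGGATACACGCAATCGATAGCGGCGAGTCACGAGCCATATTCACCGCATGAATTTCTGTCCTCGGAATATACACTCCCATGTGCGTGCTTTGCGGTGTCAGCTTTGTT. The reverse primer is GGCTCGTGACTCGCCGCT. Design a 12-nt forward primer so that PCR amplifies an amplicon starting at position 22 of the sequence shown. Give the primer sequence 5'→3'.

5'-ATCAAATTTACA-3'

The reverse primer's reverse complement AGCGGCGAGTCACGAGCC matches the template at positions 73–90; the product starts at position 22.
The forward primer is identical to the top strand over positions 22–33: ATCAAATTTACA.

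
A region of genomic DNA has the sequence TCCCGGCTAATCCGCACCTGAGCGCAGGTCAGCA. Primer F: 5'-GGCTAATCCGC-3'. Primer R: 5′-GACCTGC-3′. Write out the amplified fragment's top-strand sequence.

Forward primer GGCTAATCCGC is found on the top strand at positions 5–15.
The reverse primer's reverse complement is GCAGGTC, which matches the template at positions 24–30.
The product is the template from position 5 through 30 (26 bp).

5'-GGCTAATCCGCACCTGAGCGCAGGTC-3'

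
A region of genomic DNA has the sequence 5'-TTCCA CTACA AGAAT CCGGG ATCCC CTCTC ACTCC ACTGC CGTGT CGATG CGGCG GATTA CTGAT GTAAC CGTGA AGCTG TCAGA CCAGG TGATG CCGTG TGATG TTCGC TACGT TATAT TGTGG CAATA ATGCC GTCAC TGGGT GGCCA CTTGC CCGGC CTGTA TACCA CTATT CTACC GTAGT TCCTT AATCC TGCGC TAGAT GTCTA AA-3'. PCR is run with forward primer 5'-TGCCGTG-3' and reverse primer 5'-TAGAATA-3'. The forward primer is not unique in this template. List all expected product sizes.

141 bp, 85 bp

The forward primer TGCCGTG matches the top strand at positions 38–44, 94–100.
The reverse primer's reverse complement is TATTCTA, matching at positions 172–178.
Each forward site pairs with the reverse site to give a product ending at position 178: sizes 141, 85 bp.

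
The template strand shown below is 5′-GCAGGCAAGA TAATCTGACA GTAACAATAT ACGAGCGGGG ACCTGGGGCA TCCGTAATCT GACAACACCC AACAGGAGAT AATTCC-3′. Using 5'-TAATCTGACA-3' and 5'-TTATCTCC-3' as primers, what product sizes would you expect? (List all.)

The forward primer TAATCTGACA matches the top strand at positions 11–20, 55–64.
The reverse primer's reverse complement is GGAGATAA, matching at positions 75–82.
Each forward site pairs with the reverse site to give a product ending at position 82: sizes 72, 28 bp.

72 bp, 28 bp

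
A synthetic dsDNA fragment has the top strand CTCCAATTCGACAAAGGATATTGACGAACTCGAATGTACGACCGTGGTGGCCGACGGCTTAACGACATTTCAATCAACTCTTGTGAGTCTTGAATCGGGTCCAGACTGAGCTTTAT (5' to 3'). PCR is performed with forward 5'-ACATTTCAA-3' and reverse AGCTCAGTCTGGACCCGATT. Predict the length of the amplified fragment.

48 bp

The forward primer matches the template at positions 65–73.
Reverse complement of the reverse primer: AATCGGGTCCAGACTGAGCT. This occurs on the top strand at positions 93–112.
Product length = (reverse-primer end) − (forward-primer start) + 1 = 112 − 65 + 1 = 48 bp.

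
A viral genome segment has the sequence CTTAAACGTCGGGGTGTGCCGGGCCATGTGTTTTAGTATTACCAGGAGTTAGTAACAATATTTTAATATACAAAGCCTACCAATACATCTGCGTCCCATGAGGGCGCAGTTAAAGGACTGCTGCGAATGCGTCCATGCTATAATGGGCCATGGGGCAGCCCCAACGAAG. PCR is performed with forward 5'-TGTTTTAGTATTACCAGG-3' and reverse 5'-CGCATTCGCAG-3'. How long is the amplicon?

103 bp

Scanning the template, TGTTTTAGTATTACCAGG occurs at positions 29–46; this primer anneals to the bottom strand there with its 3' end pointing downstream.
The reverse primer's reverse complement is CTGCGAATGCG, which matches the template at positions 121–131.
Amplicon spans positions 29–131: 103 bp.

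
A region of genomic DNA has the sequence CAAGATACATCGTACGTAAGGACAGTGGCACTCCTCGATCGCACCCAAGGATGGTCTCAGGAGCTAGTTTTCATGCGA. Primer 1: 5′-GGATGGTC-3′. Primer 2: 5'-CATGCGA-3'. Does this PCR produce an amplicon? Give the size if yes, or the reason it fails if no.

No product — both primers anneal to the same strand and extend in the same direction.

Primer 1 (GGATGGTC) matches the top strand at positions 49–56 (3' end points downstream).
Primer 2 (CATGCGA) also matches the top strand directly, at positions 72–78 — its reverse complement TCGCATG is not present.
Both primers anneal to the bottom strand with 3' ends pointing the same way, so neither can prime synthesis back toward the other.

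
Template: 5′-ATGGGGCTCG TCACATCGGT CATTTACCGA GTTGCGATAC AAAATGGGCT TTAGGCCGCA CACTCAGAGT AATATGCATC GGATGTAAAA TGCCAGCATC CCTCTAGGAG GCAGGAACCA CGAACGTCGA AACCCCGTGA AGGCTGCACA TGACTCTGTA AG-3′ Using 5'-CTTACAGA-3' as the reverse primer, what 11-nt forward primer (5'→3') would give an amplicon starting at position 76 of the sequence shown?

The reverse primer's reverse complement TCTGTAAG matches the template at positions 155–162; the product starts at position 76.
The forward primer is identical to the top strand over positions 76–86: GCATCGGATGT.

5'-GCATCGGATGT-3'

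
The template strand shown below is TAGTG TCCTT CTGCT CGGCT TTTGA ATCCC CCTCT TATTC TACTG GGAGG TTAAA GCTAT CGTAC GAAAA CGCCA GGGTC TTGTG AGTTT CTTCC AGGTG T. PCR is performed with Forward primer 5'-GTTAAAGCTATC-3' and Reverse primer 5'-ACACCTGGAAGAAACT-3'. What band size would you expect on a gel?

52 bp

Forward primer GTTAAAGCTATC is found on the top strand at positions 50–61.
Taking the reverse complement of ACACCTGGAAGAAACT gives AGTTTCTTCCAGGTGT, found at positions 86–101 on the template; the primer anneals here to the top strand with its 3' end pointing upstream.
The product runs from position 50 to position 101, so its length is 101 − 50 + 1 = 52 bp.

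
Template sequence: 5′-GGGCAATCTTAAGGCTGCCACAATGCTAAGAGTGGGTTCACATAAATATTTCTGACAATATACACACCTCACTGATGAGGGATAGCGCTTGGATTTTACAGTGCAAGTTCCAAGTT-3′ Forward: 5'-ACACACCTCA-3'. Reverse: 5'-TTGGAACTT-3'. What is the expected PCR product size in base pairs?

The forward primer matches the template at positions 62–71.
Reverse complement of the reverse primer: AAGTTCCAA. This occurs on the top strand at positions 105–113.
Product length = (reverse-primer end) − (forward-primer start) + 1 = 113 − 62 + 1 = 52 bp.

52 bp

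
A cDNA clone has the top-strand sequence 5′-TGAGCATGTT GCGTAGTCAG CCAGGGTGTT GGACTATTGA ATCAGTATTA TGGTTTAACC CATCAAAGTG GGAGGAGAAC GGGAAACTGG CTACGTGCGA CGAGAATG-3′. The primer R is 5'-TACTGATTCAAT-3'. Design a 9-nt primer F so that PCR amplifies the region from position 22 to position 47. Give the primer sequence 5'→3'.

The reverse primer's reverse complement ATTGAATCAGTA matches the template at positions 36–47; the product starts at position 22.
The forward primer is identical to the top strand over positions 22–30: CAGGGTGTT.

5'-CAGGGTGTT-3'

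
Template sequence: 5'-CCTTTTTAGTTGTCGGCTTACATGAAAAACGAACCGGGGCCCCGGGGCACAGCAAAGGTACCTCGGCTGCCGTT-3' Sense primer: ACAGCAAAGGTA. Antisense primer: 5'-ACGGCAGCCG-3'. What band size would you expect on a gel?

25 bp

Forward primer ACAGCAAAGGTA is found on the top strand at positions 49–60.
Taking the reverse complement of ACGGCAGCCG gives CGGCTGCCGT, found at positions 64–73 on the template; the primer anneals here to the top strand with its 3' end pointing upstream.
Product length = (reverse-primer end) − (forward-primer start) + 1 = 73 − 49 + 1 = 25 bp.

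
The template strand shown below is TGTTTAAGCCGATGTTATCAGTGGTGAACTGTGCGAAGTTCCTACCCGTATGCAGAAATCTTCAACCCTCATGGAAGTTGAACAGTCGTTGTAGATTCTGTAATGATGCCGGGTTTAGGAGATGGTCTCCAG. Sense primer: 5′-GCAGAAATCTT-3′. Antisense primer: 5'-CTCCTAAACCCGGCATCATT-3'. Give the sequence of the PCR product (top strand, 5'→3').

Forward primer GCAGAAATCTT is found on the top strand at positions 52–62.
Taking the reverse complement of CTCCTAAACCCGGCATCATT gives AATGATGCCGGGTTTAGGAG, found at positions 102–121 on the template; the primer anneals here to the top strand with its 3' end pointing upstream.
The product is the template from position 52 through 121 (70 bp).

5'-GCAGAAATCTTCAACCCTCATGGAAGTTGAACAGTCGTTGTAGATTCTGTAATGATGCCGGGTTTAGGAG-3'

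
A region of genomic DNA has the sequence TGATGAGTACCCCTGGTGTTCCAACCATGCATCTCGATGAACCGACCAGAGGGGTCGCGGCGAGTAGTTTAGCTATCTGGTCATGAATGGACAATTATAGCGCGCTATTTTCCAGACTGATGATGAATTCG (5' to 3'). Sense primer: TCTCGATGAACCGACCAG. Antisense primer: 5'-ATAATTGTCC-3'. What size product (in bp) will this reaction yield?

Scanning the template, TCTCGATGAACCGACCAG occurs at positions 32–49; this primer anneals to the bottom strand there with its 3' end pointing downstream.
Taking the reverse complement of ATAATTGTCC gives GGACAATTAT, found at positions 89–98 on the template; the primer anneals here to the top strand with its 3' end pointing upstream.
The product runs from position 32 to position 98, so its length is 98 − 32 + 1 = 67 bp.

67 bp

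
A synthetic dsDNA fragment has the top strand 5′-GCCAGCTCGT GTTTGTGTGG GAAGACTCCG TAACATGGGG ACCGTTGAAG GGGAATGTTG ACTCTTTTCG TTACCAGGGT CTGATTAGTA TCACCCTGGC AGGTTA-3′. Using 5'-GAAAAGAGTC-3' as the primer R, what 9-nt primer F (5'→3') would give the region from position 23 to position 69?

The reverse primer's reverse complement GACTCTTTTC matches the template at positions 60–69; the product starts at position 23.
The forward primer is identical to the top strand over positions 23–31: AGACTCCGT.

5'-AGACTCCGT-3'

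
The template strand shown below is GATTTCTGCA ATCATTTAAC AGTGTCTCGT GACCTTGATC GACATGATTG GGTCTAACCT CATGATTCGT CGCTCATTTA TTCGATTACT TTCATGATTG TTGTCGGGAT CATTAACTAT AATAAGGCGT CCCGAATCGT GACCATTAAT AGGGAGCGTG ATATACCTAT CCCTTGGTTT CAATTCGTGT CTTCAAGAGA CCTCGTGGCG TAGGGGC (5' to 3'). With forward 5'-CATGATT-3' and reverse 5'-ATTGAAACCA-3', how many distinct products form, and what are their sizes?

The forward primer CATGATT matches the top strand at positions 43–49, 61–67, 93–99.
The reverse primer's reverse complement is TGGTTTCAAT, matching at positions 175–184.
Each forward site pairs with the reverse site to give a product ending at position 184: sizes 142, 124, 92 bp.

Three products: 142 bp, 124 bp, 92 bp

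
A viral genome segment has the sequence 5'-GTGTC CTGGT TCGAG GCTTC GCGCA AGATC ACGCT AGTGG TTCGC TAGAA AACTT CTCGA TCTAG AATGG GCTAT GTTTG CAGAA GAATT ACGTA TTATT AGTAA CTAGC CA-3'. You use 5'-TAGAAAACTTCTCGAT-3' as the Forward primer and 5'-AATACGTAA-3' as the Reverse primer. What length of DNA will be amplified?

52 bp

Scanning the template, TAGAAAACTTCTCGAT occurs at positions 46–61; this primer anneals to the bottom strand there with its 3' end pointing downstream.
The reverse primer's reverse complement is TTACGTATT, which matches the template at positions 89–97.
Product length = (reverse-primer end) − (forward-primer start) + 1 = 97 − 46 + 1 = 52 bp.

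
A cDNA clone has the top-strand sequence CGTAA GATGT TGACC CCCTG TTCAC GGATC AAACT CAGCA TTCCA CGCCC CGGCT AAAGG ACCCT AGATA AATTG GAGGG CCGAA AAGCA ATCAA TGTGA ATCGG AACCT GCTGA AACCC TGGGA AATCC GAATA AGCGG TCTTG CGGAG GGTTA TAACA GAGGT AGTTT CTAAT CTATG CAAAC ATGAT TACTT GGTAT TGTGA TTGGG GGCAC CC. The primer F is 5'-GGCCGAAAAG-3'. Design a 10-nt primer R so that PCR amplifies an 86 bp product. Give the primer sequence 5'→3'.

The forward primer binds at positions 79–88, so an 86 bp product ends at position 79 + 86 − 1 = 164.
The reverse primer anneals to the top strand over positions 155–164, i.e. to ATAACAGAGG.
Its sequence written 5'→3' is the reverse complement: CCTCTGTTAT.

5'-CCTCTGTTAT-3'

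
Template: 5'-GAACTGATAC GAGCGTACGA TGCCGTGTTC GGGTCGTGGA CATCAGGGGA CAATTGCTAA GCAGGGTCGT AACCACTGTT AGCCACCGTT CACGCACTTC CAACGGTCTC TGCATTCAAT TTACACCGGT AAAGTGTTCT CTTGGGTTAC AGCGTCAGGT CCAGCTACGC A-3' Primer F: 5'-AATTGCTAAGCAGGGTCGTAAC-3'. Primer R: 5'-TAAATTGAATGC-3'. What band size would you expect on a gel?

72 bp

Forward primer AATTGCTAAGCAGGGTCGTAAC is found on the top strand at positions 52–73.
Taking the reverse complement of TAAATTGAATGC gives GCATTCAATTTA, found at positions 112–123 on the template; the primer anneals here to the top strand with its 3' end pointing upstream.
Product length = (reverse-primer end) − (forward-primer start) + 1 = 123 − 52 + 1 = 72 bp.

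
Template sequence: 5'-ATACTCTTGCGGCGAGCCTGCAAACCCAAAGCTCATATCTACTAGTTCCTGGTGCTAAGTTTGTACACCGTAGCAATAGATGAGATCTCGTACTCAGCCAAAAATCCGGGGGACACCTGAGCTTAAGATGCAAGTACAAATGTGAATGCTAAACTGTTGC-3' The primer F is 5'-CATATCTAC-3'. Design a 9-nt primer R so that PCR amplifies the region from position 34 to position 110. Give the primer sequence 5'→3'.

The product's 3' end on the top strand is position 110.
The reverse primer anneals to the top strand over positions 102–110, i.e. to AAATCCGGG.
Its sequence written 5'→3' is the reverse complement: CCCGGATTT.

5'-CCCGGATTT-3'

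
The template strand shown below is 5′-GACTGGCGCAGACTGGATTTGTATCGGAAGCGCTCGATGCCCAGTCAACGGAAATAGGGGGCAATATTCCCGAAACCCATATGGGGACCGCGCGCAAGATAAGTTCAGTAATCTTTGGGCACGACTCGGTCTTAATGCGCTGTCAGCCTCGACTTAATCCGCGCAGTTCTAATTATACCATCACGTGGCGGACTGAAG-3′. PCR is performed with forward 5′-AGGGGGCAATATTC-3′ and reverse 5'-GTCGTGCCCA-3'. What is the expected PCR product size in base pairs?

Scanning the template, AGGGGGCAATATTC occurs at positions 56–69; this primer anneals to the bottom strand there with its 3' end pointing downstream.
The reverse primer's reverse complement is TGGGCACGAC, which matches the template at positions 116–125.
Amplicon spans positions 56–125: 70 bp.

70 bp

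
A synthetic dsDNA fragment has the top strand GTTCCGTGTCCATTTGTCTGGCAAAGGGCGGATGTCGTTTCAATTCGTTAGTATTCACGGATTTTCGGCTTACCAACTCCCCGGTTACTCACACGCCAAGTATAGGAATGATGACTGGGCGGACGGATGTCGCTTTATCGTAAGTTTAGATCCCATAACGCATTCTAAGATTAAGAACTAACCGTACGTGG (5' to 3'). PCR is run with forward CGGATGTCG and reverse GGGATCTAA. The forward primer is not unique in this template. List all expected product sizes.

The forward primer CGGATGTCG matches the top strand at positions 29–37, 124–132.
The reverse primer's reverse complement is TTAGATCCC, matching at positions 146–154.
Each forward site pairs with the reverse site to give a product ending at position 154: sizes 126, 31 bp.

126 bp, 31 bp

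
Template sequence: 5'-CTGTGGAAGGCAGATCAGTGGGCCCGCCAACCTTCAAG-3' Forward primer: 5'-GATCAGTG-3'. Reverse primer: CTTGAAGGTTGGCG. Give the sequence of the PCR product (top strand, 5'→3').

5'-GATCAGTGGGCCCGCCAACCTTCAAG-3'

Forward primer GATCAGTG is found on the top strand at positions 13–20.
Reverse complement of the reverse primer: CGCCAACCTTCAAG. This occurs on the top strand at positions 25–38.
The product is the template from position 13 through 38 (26 bp).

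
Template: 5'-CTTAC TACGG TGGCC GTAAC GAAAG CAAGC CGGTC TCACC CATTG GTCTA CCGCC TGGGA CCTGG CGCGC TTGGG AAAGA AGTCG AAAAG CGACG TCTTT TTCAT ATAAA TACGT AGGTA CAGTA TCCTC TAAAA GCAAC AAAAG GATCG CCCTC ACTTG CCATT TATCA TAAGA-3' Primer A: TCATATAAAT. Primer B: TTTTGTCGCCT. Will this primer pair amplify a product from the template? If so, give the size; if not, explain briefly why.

Primer B (TTTTGTCGCCT) does not match the top strand, and its reverse complement AGGCGACAAAA does not match either.
With no annealing site for primer B, no amplification occurs.

No product — primer B has no binding site in the template.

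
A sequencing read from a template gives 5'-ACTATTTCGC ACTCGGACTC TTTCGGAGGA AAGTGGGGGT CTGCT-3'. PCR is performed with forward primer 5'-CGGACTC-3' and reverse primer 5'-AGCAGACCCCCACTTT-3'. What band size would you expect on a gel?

Scanning the template, CGGACTC occurs at positions 14–20; this primer anneals to the bottom strand there with its 3' end pointing downstream.
Taking the reverse complement of AGCAGACCCCCACTTT gives AAAGTGGGGGTCTGCT, found at positions 30–45 on the template; the primer anneals here to the top strand with its 3' end pointing upstream.
The product runs from position 14 to position 45, so its length is 45 − 14 + 1 = 32 bp.

32 bp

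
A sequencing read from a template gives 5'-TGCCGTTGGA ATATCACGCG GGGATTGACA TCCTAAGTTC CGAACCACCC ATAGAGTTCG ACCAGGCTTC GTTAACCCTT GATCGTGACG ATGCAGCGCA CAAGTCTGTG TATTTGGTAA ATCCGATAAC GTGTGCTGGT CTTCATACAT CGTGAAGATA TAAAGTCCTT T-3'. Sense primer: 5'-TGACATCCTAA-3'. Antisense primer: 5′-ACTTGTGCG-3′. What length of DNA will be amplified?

80 bp

Forward primer TGACATCCTAA is found on the top strand at positions 26–36.
The reverse primer's reverse complement is CGCACAAGT, which matches the template at positions 97–105.
Product length = (reverse-primer end) − (forward-primer start) + 1 = 105 − 26 + 1 = 80 bp.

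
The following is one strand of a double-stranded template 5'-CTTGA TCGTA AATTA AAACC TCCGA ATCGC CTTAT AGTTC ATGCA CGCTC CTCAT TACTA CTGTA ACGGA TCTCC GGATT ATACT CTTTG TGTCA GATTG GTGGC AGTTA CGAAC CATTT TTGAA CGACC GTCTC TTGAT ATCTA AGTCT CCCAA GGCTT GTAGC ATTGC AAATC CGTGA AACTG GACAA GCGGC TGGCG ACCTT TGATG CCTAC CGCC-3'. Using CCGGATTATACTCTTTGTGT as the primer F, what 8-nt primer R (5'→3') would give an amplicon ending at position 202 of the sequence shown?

The forward primer binds at positions 74–93; the product's 3' end on the top strand is position 202.
The reverse primer anneals to the top strand over positions 195–202, i.e. to CTGGCGAC.
Its sequence written 5'→3' is the reverse complement: GTCGCCAG.

5'-GTCGCCAG-3'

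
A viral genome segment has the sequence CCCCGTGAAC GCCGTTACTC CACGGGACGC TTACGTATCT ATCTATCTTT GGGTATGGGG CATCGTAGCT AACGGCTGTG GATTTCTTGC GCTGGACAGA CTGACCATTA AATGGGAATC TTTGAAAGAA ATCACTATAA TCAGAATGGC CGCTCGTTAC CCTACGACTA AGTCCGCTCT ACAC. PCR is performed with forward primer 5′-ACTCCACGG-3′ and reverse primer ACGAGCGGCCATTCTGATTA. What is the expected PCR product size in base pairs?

141 bp

The forward primer matches the template at positions 17–25.
Taking the reverse complement of ACGAGCGGCCATTCTGATTA gives TAATCAGAATGGCCGCTCGT, found at positions 138–157 on the template; the primer anneals here to the top strand with its 3' end pointing upstream.
Amplicon spans positions 17–157: 141 bp.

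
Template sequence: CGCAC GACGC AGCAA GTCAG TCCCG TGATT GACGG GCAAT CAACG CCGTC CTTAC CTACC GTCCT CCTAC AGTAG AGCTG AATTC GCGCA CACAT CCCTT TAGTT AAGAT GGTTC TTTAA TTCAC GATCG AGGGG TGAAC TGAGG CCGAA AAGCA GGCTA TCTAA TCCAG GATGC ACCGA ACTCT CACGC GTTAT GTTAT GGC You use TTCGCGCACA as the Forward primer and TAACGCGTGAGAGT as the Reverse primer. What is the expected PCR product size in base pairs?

112 bp

The forward primer matches the template at positions 83–92.
Reverse complement of the reverse primer: ACTCTCACGCGTTA. This occurs on the top strand at positions 181–194.
Product length = (reverse-primer end) − (forward-primer start) + 1 = 194 − 83 + 1 = 112 bp.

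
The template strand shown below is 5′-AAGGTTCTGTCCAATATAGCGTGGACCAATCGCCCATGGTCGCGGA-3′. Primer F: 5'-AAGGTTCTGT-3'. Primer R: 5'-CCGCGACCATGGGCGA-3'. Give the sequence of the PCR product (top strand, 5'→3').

The forward primer matches the template at positions 1–10.
Taking the reverse complement of CCGCGACCATGGGCGA gives TCGCCCATGGTCGCGG, found at positions 30–45 on the template; the primer anneals here to the top strand with its 3' end pointing upstream.
The product is the template from position 1 through 45 (45 bp).

5'-AAGGTTCTGTCCAATATAGCGTGGACCAATCGCCCATGGTCGCGG-3'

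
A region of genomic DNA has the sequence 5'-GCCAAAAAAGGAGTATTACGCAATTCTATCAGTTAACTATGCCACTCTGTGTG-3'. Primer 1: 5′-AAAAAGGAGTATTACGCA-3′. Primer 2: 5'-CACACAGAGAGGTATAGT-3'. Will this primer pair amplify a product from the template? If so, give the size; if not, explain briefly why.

No product — primer 2 has no binding site in the template.

Primer 2 (CACACAGAGAGGTATAGT) does not match the top strand, and its reverse complement ACTATACCTCTCTGTGTG does not match either.
With no annealing site for primer 2, no amplification occurs.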